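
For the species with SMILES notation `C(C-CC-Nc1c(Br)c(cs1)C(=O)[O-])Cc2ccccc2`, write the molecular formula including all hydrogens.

C16H17BrNO2S-

Heavy atoms from the SMILES: 1 Br, 16 C, 1 N, 2 O, 1 S.
Implicit hydrogens by atom environment:
  6 × C (aromatic): 1 H each → 6
  5 × C: 2 H each → 10
  4 × C (aromatic): no H
  1 × Br: no H
  1 × C: no H
  1 × N: 1 H
  1 × O: no H
  1 × O (charge -1): no H
  1 × S (aromatic): no H
  Total hydrogens = 17.
Net charge -1.
Molecular formula: C16H17BrNO2S-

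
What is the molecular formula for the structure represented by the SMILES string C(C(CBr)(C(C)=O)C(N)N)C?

C7H15BrN2O

Heavy atoms from the SMILES: 1 Br, 7 C, 2 N, 1 O.
Implicit hydrogens by atom environment:
  2 × C: 3 H each → 6
  2 × C: 2 H each → 4
  2 × C: no H
  2 × N: 2 H each → 4
  1 × Br: no H
  1 × C: 1 H
  1 × O: no H
  Total hydrogens = 15.
Molecular formula: C7H15BrN2O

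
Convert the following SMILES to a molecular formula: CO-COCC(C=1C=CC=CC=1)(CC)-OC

C13H20O3

Heavy atoms from the SMILES: 13 C, 3 O.
Implicit hydrogens by atom environment:
  5 × C (aromatic): 1 H each → 5
  3 × C: 3 H each → 9
  3 × C: 2 H each → 6
  3 × O: no H
  1 × C: no H
  1 × C (aromatic): no H
  Total hydrogens = 20.
Molecular formula: C13H20O3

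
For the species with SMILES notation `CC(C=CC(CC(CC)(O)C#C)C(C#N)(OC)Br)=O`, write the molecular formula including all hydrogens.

C14H18BrNO3

Heavy atoms from the SMILES: 1 Br, 14 C, 1 N, 3 O.
Implicit hydrogens by atom environment:
  5 × C: no H
  4 × C: 1 H each → 4
  3 × C: 3 H each → 9
  2 × C: 2 H each → 4
  2 × O: no H
  1 × Br: no H
  1 × N: no H
  1 × O: 1 H
  Total hydrogens = 18.
Molecular formula: C14H18BrNO3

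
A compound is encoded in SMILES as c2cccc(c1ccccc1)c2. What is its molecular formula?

Heavy atoms from the SMILES: 12 C.
Implicit hydrogens by atom environment:
  10 × C (aromatic): 1 H each → 10
  2 × C (aromatic): no H
  Total hydrogens = 10.
Molecular formula: C12H10

C12H10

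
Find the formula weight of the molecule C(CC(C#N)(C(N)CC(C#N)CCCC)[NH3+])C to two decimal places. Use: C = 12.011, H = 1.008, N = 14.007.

237.37

Molecular formula: C13H25N4+.
M = 13×12.011 + 25×1.008 + 4×14.007 = 237.37 g/mol.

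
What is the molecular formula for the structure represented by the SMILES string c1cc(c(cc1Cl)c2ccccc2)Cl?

Heavy atoms from the SMILES: 12 C, 2 Cl.
Implicit hydrogens by atom environment:
  8 × C (aromatic): 1 H each → 8
  4 × C (aromatic): no H
  2 × Cl: no H
  Total hydrogens = 8.
Molecular formula: C12H8Cl2

C12H8Cl2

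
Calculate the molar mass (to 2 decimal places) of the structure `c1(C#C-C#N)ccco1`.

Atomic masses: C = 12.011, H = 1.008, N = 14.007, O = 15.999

117.11

Molecular formula: C7H3NO.
M = 7×12.011 + 3×1.008 + 1×14.007 + 1×15.999 = 117.11 g/mol.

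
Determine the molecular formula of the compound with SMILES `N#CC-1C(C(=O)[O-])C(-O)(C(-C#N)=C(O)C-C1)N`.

C10H10N3O4-

Heavy atoms from the SMILES: 10 C, 3 N, 4 O.
Implicit hydrogens by atom environment:
  6 × C: no H
  2 × C: 2 H each → 4
  2 × C: 1 H each → 2
  2 × N: no H
  2 × O: 1 H each → 2
  1 × N: 2 H
  1 × O: no H
  1 × O (charge -1): no H
  Total hydrogens = 10.
Net charge -1.
Molecular formula: C10H10N3O4-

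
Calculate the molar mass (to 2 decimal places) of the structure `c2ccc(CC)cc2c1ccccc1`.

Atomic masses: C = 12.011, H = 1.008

Molecular formula: C14H14.
M = 14×12.011 + 14×1.008 = 182.27 g/mol.

182.27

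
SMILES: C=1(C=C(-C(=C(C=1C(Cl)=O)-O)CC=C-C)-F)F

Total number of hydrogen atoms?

9

Hydrogens are implicit in SMILES; fill each atom to its normal valence:
  5 × C (aromatic): no H
  2 × C: 1 H each → 2
  2 × F: no H
  1 × C: 3 H
  1 × C: 2 H
  1 × C (aromatic): 1 H
  1 × C: no H
  1 × Cl: no H
  1 × O: 1 H
  1 × O: no H
  Total hydrogens = 9.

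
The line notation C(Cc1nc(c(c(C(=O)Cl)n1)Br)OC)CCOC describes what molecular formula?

Heavy atoms from the SMILES: 1 Br, 11 C, 1 Cl, 2 N, 3 O.
Implicit hydrogens by atom environment:
  4 × C: 2 H each → 8
  4 × C (aromatic): no H
  3 × O: no H
  2 × C: 3 H each → 6
  2 × N (aromatic): no H
  1 × Br: no H
  1 × C: no H
  1 × Cl: no H
  Total hydrogens = 14.
Molecular formula: C11H14BrClN2O3

C11H14BrClN2O3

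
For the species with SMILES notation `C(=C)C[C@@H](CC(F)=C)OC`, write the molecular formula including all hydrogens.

C8H13FO

Heavy atoms from the SMILES: 8 C, 1 F, 1 O.
Implicit hydrogens by atom environment:
  4 × C: 2 H each → 8
  2 × C: 1 H each → 2
  1 × C: 3 H
  1 × C: no H
  1 × F: no H
  1 × O: no H
  Total hydrogens = 13.
Molecular formula: C8H13FO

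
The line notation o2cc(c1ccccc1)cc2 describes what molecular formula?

Heavy atoms from the SMILES: 10 C, 1 O.
Implicit hydrogens by atom environment:
  8 × C (aromatic): 1 H each → 8
  2 × C (aromatic): no H
  1 × O (aromatic): no H
  Total hydrogens = 8.
Molecular formula: C10H8O

C10H8O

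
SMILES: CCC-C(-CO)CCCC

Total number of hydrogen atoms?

20

Hydrogens are implicit in SMILES; fill each atom to its normal valence:
  6 × C: 2 H each → 12
  2 × C: 3 H each → 6
  1 × C: 1 H
  1 × O: 1 H
  Total hydrogens = 20.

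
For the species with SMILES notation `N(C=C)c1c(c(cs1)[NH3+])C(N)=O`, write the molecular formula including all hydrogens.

C7H10N3OS+

Heavy atoms from the SMILES: 7 C, 3 N, 1 O, 1 S.
Implicit hydrogens by atom environment:
  3 × C (aromatic): no H
  1 × C: 2 H
  1 × C (aromatic): 1 H
  1 × C: 1 H
  1 × C: no H
  1 × N (charge +1): 3 H
  1 × N: 2 H
  1 × N: 1 H
  1 × O: no H
  1 × S (aromatic): no H
  Total hydrogens = 10.
Net charge +1.
Molecular formula: C7H10N3OS+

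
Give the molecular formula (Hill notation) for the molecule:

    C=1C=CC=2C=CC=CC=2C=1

Heavy atoms from the SMILES: 10 C.
Implicit hydrogens by atom environment:
  8 × C (aromatic): 1 H each → 8
  2 × C (aromatic): no H
  Total hydrogens = 8.
Molecular formula: C10H8

C10H8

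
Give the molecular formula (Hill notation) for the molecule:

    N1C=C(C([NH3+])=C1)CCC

Heavy atoms from the SMILES: 7 C, 2 N.
Implicit hydrogens by atom environment:
  2 × C: 2 H each → 4
  2 × C (aromatic): 1 H each → 2
  2 × C (aromatic): no H
  1 × C: 3 H
  1 × N (charge +1): 3 H
  1 × N (aromatic): 1 H
  Total hydrogens = 13.
Net charge +1.
Molecular formula: C7H13N2+

C7H13N2+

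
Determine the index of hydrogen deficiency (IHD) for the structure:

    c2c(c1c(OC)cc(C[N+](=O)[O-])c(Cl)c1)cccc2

9

Molecular formula from the SMILES: C14H12ClNO3.
DoU = (2C + 2 + N − H − X)/2 = (2·14 + 2 + 1 − 12 − 1)/2 = 18/2 = 9.
(Structurally: 2 ring(s) + 7 π bond(s) = 9.)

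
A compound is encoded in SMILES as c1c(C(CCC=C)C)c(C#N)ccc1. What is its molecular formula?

C13H15N

Heavy atoms from the SMILES: 13 C, 1 N.
Implicit hydrogens by atom environment:
  4 × C (aromatic): 1 H each → 4
  3 × C: 2 H each → 6
  2 × C: 1 H each → 2
  2 × C (aromatic): no H
  1 × C: 3 H
  1 × C: no H
  1 × N: no H
  Total hydrogens = 15.
Molecular formula: C13H15N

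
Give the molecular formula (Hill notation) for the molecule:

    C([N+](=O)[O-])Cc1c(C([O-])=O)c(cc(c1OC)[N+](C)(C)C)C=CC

Heavy atoms from the SMILES: 16 C, 2 N, 5 O.
Implicit hydrogens by atom environment:
  5 × C: 3 H each → 15
  5 × C (aromatic): no H
  3 × O: no H
  2 × C: 2 H each → 4
  2 × C: 1 H each → 2
  2 × N (charge +1): no H
  2 × O (charge -1): no H
  1 × C (aromatic): 1 H
  1 × C: no H
  Total hydrogens = 22.
Molecular formula: C16H22N2O5

C16H22N2O5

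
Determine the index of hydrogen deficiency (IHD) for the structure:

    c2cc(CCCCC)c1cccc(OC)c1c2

Molecular formula from the SMILES: C16H20O.
DoU = (2C + 2 + N − H − X)/2 = (2·16 + 2 + 0 − 20 − 0)/2 = 14/2 = 7.
(Structurally: 2 ring(s) + 5 π bond(s) = 7.)

7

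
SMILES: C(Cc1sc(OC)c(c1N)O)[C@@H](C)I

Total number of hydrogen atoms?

14

Hydrogens are implicit in SMILES; fill each atom to its normal valence:
  4 × C (aromatic): no H
  2 × C: 3 H each → 6
  2 × C: 2 H each → 4
  1 × C: 1 H
  1 × I: no H
  1 × N: 2 H
  1 × O: 1 H
  1 × O: no H
  1 × S (aromatic): no H
  Total hydrogens = 14.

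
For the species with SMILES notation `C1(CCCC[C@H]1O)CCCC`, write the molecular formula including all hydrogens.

Heavy atoms from the SMILES: 10 C, 1 O.
Implicit hydrogens by atom environment:
  7 × C: 2 H each → 14
  2 × C: 1 H each → 2
  1 × C: 3 H
  1 × O: 1 H
  Total hydrogens = 20.
Molecular formula: C10H20O

C10H20O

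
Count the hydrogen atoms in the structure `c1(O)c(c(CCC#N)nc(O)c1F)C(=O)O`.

7

Hydrogens are implicit in SMILES; fill each atom to its normal valence:
  5 × C (aromatic): no H
  3 × O: 1 H each → 3
  2 × C: 2 H each → 4
  2 × C: no H
  1 × F: no H
  1 × N (aromatic): no H
  1 × N: no H
  1 × O: no H
  Total hydrogens = 7.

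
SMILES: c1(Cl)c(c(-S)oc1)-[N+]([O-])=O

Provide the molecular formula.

Heavy atoms from the SMILES: 4 C, 1 Cl, 1 N, 3 O, 1 S.
Implicit hydrogens by atom environment:
  3 × C (aromatic): no H
  1 × C (aromatic): 1 H
  1 × Cl: no H
  1 × N (charge +1): no H
  1 × O (aromatic): no H
  1 × O: no H
  1 × O (charge -1): no H
  1 × S: 1 H
  Total hydrogens = 2.
Molecular formula: C4H2ClNO3S

C4H2ClNO3S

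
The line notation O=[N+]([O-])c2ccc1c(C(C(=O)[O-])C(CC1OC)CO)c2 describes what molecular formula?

C13H14NO6-

Heavy atoms from the SMILES: 13 C, 1 N, 6 O.
Implicit hydrogens by atom environment:
  3 × C (aromatic): 1 H each → 3
  3 × C: 1 H each → 3
  3 × C (aromatic): no H
  3 × O: no H
  2 × C: 2 H each → 4
  2 × O (charge -1): no H
  1 × C: 3 H
  1 × C: no H
  1 × N (charge +1): no H
  1 × O: 1 H
  Total hydrogens = 14.
Net charge -1.
Molecular formula: C13H14NO6-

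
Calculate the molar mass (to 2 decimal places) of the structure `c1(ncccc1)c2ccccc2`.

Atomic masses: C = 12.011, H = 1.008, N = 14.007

155.20

Molecular formula: C11H9N.
M = 11×12.011 + 9×1.008 + 1×14.007 = 155.20 g/mol.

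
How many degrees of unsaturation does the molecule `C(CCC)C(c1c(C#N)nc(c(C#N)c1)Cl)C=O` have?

9

Molecular formula from the SMILES: C13H12ClN3O.
DoU = (2C + 2 + N − H − X)/2 = (2·13 + 2 + 3 − 12 − 1)/2 = 18/2 = 9.
(Structurally: 1 ring(s) + 8 π bond(s) = 9.)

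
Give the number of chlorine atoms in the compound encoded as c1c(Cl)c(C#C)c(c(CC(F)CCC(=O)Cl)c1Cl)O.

3

The symbol for chlorine appears 3 times in the SMILES.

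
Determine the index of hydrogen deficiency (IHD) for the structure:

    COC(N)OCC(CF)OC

0

Molecular formula from the SMILES: C6H14FNO3.
DoU = (2C + 2 + N − H − X)/2 = (2·6 + 2 + 1 − 14 − 1)/2 = 0/2 = 0.
(Structurally: 0 ring(s) + 0 π bond(s) = 0.)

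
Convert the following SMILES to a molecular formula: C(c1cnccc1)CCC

Heavy atoms from the SMILES: 9 C, 1 N.
Implicit hydrogens by atom environment:
  4 × C (aromatic): 1 H each → 4
  3 × C: 2 H each → 6
  1 × C: 3 H
  1 × C (aromatic): no H
  1 × N (aromatic): no H
  Total hydrogens = 13.
Molecular formula: C9H13N

C9H13N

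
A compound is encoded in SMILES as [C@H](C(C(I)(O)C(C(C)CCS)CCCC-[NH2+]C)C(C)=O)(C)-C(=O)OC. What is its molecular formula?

Heavy atoms from the SMILES: 18 C, 1 I, 1 N, 4 O, 1 S.
Implicit hydrogens by atom environment:
  6 × C: 2 H each → 12
  5 × C: 3 H each → 15
  4 × C: 1 H each → 4
  3 × C: no H
  3 × O: no H
  1 × I: no H
  1 × N (charge +1): 2 H
  1 × O: 1 H
  1 × S: 1 H
  Total hydrogens = 35.
Net charge +1.
Molecular formula: C18H35INO4S+

C18H35INO4S+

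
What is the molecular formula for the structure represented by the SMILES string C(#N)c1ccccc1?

Heavy atoms from the SMILES: 7 C, 1 N.
Implicit hydrogens by atom environment:
  5 × C (aromatic): 1 H each → 5
  1 × C (aromatic): no H
  1 × C: no H
  1 × N: no H
  Total hydrogens = 5.
Molecular formula: C7H5N

C7H5N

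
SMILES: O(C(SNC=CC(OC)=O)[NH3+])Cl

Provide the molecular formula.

C5H10ClN2O3S+

Heavy atoms from the SMILES: 5 C, 1 Cl, 2 N, 3 O, 1 S.
Implicit hydrogens by atom environment:
  3 × C: 1 H each → 3
  3 × O: no H
  1 × C: 3 H
  1 × C: no H
  1 × Cl: no H
  1 × N (charge +1): 3 H
  1 × N: 1 H
  1 × S: no H
  Total hydrogens = 10.
Net charge +1.
Molecular formula: C5H10ClN2O3S+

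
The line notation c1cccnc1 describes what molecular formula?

Heavy atoms from the SMILES: 5 C, 1 N.
Implicit hydrogens by atom environment:
  5 × C (aromatic): 1 H each → 5
  1 × N (aromatic): no H
  Total hydrogens = 5.
Molecular formula: C5H5N

C5H5N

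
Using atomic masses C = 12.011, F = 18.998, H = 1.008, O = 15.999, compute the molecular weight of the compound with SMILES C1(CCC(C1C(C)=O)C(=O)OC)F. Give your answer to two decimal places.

188.20

Molecular formula: C9H13FO3.
M = 9×12.011 + 1×18.998 + 13×1.008 + 3×15.999 = 188.20 g/mol.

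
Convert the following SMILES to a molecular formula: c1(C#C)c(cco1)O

Heavy atoms from the SMILES: 6 C, 2 O.
Implicit hydrogens by atom environment:
  2 × C (aromatic): 1 H each → 2
  2 × C (aromatic): no H
  1 × C: 1 H
  1 × C: no H
  1 × O: 1 H
  1 × O (aromatic): no H
  Total hydrogens = 4.
Molecular formula: C6H4O2

C6H4O2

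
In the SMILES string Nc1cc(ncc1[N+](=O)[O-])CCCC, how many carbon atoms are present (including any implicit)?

9

The symbol for carbon appears 9 times in the SMILES. Lowercase c denotes aromatic carbon and counts toward C.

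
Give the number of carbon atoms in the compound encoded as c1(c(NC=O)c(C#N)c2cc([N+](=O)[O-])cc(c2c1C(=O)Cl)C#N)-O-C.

15

The symbol for carbon appears 15 times in the SMILES. Lowercase c denotes aromatic carbon and counts toward C.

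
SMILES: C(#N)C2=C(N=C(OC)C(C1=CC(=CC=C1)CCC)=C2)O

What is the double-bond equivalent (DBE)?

10

Molecular formula from the SMILES: C16H16N2O2.
DoU = (2C + 2 + N − H − X)/2 = (2·16 + 2 + 2 − 16 − 0)/2 = 20/2 = 10.
(Structurally: 2 ring(s) + 8 π bond(s) = 10.)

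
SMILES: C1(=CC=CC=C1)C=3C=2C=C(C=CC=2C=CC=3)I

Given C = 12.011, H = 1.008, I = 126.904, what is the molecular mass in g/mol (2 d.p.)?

Molecular formula: C16H11I.
M = 16×12.011 + 11×1.008 + 1×126.904 = 330.17 g/mol.

330.17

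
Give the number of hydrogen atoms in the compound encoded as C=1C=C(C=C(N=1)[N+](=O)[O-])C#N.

3

Hydrogens are implicit in SMILES; fill each atom to its normal valence:
  3 × C (aromatic): 1 H each → 3
  2 × C (aromatic): no H
  1 × C: no H
  1 × N (aromatic): no H
  1 × N: no H
  1 × N (charge +1): no H
  1 × O: no H
  1 × O (charge -1): no H
  Total hydrogens = 3.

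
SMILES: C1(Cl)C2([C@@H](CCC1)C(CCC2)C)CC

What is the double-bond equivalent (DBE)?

Molecular formula from the SMILES: C13H23Cl.
DoU = (2C + 2 + N − H − X)/2 = (2·13 + 2 + 0 − 23 − 1)/2 = 4/2 = 2.
(Structurally: 2 ring(s) + 0 π bond(s) = 2.)

2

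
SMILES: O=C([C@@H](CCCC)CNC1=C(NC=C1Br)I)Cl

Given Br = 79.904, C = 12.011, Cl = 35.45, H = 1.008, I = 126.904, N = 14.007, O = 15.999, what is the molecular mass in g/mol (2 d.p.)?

Molecular formula: C11H15BrClIN2O.
M = 1×79.904 + 11×12.011 + 1×35.45 + 15×1.008 + 1×126.904 + 2×14.007 + 1×15.999 = 433.51 g/mol.

433.51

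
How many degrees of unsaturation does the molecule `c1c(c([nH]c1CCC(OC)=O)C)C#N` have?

6

Molecular formula from the SMILES: C10H12N2O2.
DoU = (2C + 2 + N − H − X)/2 = (2·10 + 2 + 2 − 12 − 0)/2 = 12/2 = 6.
(Structurally: 1 ring(s) + 5 π bond(s) = 6.)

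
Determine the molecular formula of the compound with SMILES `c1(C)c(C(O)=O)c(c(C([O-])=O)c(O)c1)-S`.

Heavy atoms from the SMILES: 9 C, 5 O, 1 S.
Implicit hydrogens by atom environment:
  5 × C (aromatic): no H
  2 × C: no H
  2 × O: 1 H each → 2
  2 × O: no H
  1 × C: 3 H
  1 × C (aromatic): 1 H
  1 × O (charge -1): no H
  1 × S: 1 H
  Total hydrogens = 7.
Net charge -1.
Molecular formula: C9H7O5S-

C9H7O5S-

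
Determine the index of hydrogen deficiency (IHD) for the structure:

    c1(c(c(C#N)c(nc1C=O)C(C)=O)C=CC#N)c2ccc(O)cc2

Molecular formula from the SMILES: C18H11N3O3.
DoU = (2C + 2 + N − H − X)/2 = (2·18 + 2 + 3 − 11 − 0)/2 = 30/2 = 15.
(Structurally: 2 ring(s) + 13 π bond(s) = 15.)

15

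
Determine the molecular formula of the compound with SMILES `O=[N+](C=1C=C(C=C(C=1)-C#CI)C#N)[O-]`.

C9H3IN2O2

Heavy atoms from the SMILES: 9 C, 1 I, 2 N, 2 O.
Implicit hydrogens by atom environment:
  3 × C (aromatic): 1 H each → 3
  3 × C (aromatic): no H
  3 × C: no H
  1 × I: no H
  1 × N: no H
  1 × N (charge +1): no H
  1 × O: no H
  1 × O (charge -1): no H
  Total hydrogens = 3.
Molecular formula: C9H3IN2O2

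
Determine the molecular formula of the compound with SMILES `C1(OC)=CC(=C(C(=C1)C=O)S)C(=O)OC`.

Heavy atoms from the SMILES: 10 C, 4 O, 1 S.
Implicit hydrogens by atom environment:
  4 × C (aromatic): no H
  4 × O: no H
  2 × C: 3 H each → 6
  2 × C (aromatic): 1 H each → 2
  1 × C: 1 H
  1 × C: no H
  1 × S: 1 H
  Total hydrogens = 10.
Molecular formula: C10H10O4S

C10H10O4S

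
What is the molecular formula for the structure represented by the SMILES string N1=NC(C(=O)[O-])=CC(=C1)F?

Heavy atoms from the SMILES: 5 C, 1 F, 2 N, 2 O.
Implicit hydrogens by atom environment:
  2 × C (aromatic): 1 H each → 2
  2 × C (aromatic): no H
  2 × N (aromatic): no H
  1 × C: no H
  1 × F: no H
  1 × O: no H
  1 × O (charge -1): no H
  Total hydrogens = 2.
Net charge -1.
Molecular formula: C5H2FN2O2-

C5H2FN2O2-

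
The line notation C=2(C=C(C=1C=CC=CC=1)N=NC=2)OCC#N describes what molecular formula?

Heavy atoms from the SMILES: 12 C, 3 N, 1 O.
Implicit hydrogens by atom environment:
  7 × C (aromatic): 1 H each → 7
  3 × C (aromatic): no H
  2 × N (aromatic): no H
  1 × C: 2 H
  1 × C: no H
  1 × N: no H
  1 × O: no H
  Total hydrogens = 9.
Molecular formula: C12H9N3O

C12H9N3O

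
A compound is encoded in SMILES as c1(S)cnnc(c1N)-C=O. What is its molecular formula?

Heavy atoms from the SMILES: 5 C, 3 N, 1 O, 1 S.
Implicit hydrogens by atom environment:
  3 × C (aromatic): no H
  2 × N (aromatic): no H
  1 × C (aromatic): 1 H
  1 × C: 1 H
  1 × N: 2 H
  1 × O: no H
  1 × S: 1 H
  Total hydrogens = 5.
Molecular formula: C5H5N3OS

C5H5N3OS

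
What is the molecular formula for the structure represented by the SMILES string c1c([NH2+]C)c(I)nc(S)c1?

C6H8IN2S+

Heavy atoms from the SMILES: 6 C, 1 I, 2 N, 1 S.
Implicit hydrogens by atom environment:
  3 × C (aromatic): no H
  2 × C (aromatic): 1 H each → 2
  1 × C: 3 H
  1 × I: no H
  1 × N (charge +1): 2 H
  1 × N (aromatic): no H
  1 × S: 1 H
  Total hydrogens = 8.
Net charge +1.
Molecular formula: C6H8IN2S+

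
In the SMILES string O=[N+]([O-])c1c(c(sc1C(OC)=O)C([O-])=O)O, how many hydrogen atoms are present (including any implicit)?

Hydrogens are implicit in SMILES; fill each atom to its normal valence:
  4 × C (aromatic): no H
  4 × O: no H
  2 × C: no H
  2 × O (charge -1): no H
  1 × C: 3 H
  1 × N (charge +1): no H
  1 × O: 1 H
  1 × S (aromatic): no H
  Total hydrogens = 4.

4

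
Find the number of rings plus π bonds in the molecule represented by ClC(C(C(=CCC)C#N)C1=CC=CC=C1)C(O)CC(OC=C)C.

Molecular formula from the SMILES: C19H24ClNO2.
DoU = (2C + 2 + N − H − X)/2 = (2·19 + 2 + 1 − 24 − 1)/2 = 16/2 = 8.
(Structurally: 1 ring(s) + 7 π bond(s) = 8.)

8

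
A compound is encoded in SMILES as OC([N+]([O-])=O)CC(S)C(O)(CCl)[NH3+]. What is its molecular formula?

Heavy atoms from the SMILES: 5 C, 1 Cl, 2 N, 4 O, 1 S.
Implicit hydrogens by atom environment:
  2 × C: 2 H each → 4
  2 × C: 1 H each → 2
  2 × O: 1 H each → 2
  1 × C: no H
  1 × Cl: no H
  1 × N (charge +1): 3 H
  1 × N (charge +1): no H
  1 × O: no H
  1 × O (charge -1): no H
  1 × S: 1 H
  Total hydrogens = 12.
Net charge +1.
Molecular formula: C5H12ClN2O4S+

C5H12ClN2O4S+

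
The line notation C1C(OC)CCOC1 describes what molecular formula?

C6H12O2

Heavy atoms from the SMILES: 6 C, 2 O.
Implicit hydrogens by atom environment:
  4 × C: 2 H each → 8
  2 × O: no H
  1 × C: 3 H
  1 × C: 1 H
  Total hydrogens = 12.
Molecular formula: C6H12O2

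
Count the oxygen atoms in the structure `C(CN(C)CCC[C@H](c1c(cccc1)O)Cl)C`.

The symbol for oxygen appears 1 time in the SMILES.

1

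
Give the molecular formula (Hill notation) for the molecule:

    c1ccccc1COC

C8H10O

Heavy atoms from the SMILES: 8 C, 1 O.
Implicit hydrogens by atom environment:
  5 × C (aromatic): 1 H each → 5
  1 × C: 3 H
  1 × C: 2 H
  1 × C (aromatic): no H
  1 × O: no H
  Total hydrogens = 10.
Molecular formula: C8H10O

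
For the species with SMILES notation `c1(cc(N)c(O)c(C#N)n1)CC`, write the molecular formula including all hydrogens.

Heavy atoms from the SMILES: 8 C, 3 N, 1 O.
Implicit hydrogens by atom environment:
  4 × C (aromatic): no H
  1 × C: 3 H
  1 × C: 2 H
  1 × C (aromatic): 1 H
  1 × C: no H
  1 × N: 2 H
  1 × N (aromatic): no H
  1 × N: no H
  1 × O: 1 H
  Total hydrogens = 9.
Molecular formula: C8H9N3O

C8H9N3O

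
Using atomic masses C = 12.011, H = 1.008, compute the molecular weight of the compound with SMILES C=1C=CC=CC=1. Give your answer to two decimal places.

Molecular formula: C6H6.
M = 6×12.011 + 6×1.008 = 78.11 g/mol.

78.11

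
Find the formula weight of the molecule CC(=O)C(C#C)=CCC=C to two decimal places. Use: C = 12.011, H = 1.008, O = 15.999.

Molecular formula: C9H10O.
M = 9×12.011 + 10×1.008 + 1×15.999 = 134.18 g/mol.

134.18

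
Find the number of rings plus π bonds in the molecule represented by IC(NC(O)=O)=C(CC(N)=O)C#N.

Molecular formula from the SMILES: C6H6IN3O3.
DoU = (2C + 2 + N − H − X)/2 = (2·6 + 2 + 3 − 6 − 1)/2 = 10/2 = 5.
(Structurally: 0 ring(s) + 5 π bond(s) = 5.)

5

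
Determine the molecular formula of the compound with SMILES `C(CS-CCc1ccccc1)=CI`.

C11H13IS

Heavy atoms from the SMILES: 11 C, 1 I, 1 S.
Implicit hydrogens by atom environment:
  5 × C (aromatic): 1 H each → 5
  3 × C: 2 H each → 6
  2 × C: 1 H each → 2
  1 × C (aromatic): no H
  1 × I: no H
  1 × S: no H
  Total hydrogens = 13.
Molecular formula: C11H13IS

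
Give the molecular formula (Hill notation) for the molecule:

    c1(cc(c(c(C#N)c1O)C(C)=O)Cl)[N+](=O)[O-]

C9H5ClN2O4

Heavy atoms from the SMILES: 9 C, 1 Cl, 2 N, 4 O.
Implicit hydrogens by atom environment:
  5 × C (aromatic): no H
  2 × C: no H
  2 × O: no H
  1 × C: 3 H
  1 × C (aromatic): 1 H
  1 × Cl: no H
  1 × N: no H
  1 × N (charge +1): no H
  1 × O: 1 H
  1 × O (charge -1): no H
  Total hydrogens = 5.
Molecular formula: C9H5ClN2O4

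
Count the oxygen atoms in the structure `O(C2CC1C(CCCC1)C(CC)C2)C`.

The symbol for oxygen appears 1 time in the SMILES.

1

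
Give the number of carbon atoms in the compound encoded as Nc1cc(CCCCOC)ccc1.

The symbol for carbon appears 11 times in the SMILES. Lowercase c denotes aromatic carbon and counts toward C.

11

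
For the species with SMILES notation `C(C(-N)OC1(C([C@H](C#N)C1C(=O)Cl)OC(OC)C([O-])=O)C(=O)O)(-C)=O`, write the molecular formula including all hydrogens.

Heavy atoms from the SMILES: 13 C, 1 Cl, 2 N, 9 O.
Implicit hydrogens by atom environment:
  7 × O: no H
  6 × C: no H
  5 × C: 1 H each → 5
  2 × C: 3 H each → 6
  1 × Cl: no H
  1 × N: 2 H
  1 × N: no H
  1 × O: 1 H
  1 × O (charge -1): no H
  Total hydrogens = 14.
Net charge -1.
Molecular formula: C13H14ClN2O9-

C13H14ClN2O9-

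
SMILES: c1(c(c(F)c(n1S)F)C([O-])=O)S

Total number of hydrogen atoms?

Hydrogens are implicit in SMILES; fill each atom to its normal valence:
  4 × C (aromatic): no H
  2 × F: no H
  2 × S: 1 H each → 2
  1 × C: no H
  1 × N (aromatic): no H
  1 × O: no H
  1 × O (charge -1): no H
  Total hydrogens = 2.

2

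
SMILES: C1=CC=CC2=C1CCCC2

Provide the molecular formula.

Heavy atoms from the SMILES: 10 C.
Implicit hydrogens by atom environment:
  4 × C: 2 H each → 8
  4 × C (aromatic): 1 H each → 4
  2 × C (aromatic): no H
  Total hydrogens = 12.
Molecular formula: C10H12

C10H12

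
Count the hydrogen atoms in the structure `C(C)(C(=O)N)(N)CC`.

12

Hydrogens are implicit in SMILES; fill each atom to its normal valence:
  2 × C: 3 H each → 6
  2 × C: no H
  2 × N: 2 H each → 4
  1 × C: 2 H
  1 × O: no H
  Total hydrogens = 12.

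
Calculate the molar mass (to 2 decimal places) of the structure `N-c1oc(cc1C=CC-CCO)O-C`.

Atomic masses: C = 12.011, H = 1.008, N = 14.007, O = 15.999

Molecular formula: C10H15NO3.
M = 10×12.011 + 15×1.008 + 1×14.007 + 3×15.999 = 197.23 g/mol.

197.23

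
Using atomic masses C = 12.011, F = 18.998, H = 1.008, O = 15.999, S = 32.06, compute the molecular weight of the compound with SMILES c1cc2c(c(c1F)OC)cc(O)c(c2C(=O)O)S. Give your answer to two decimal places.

268.26

Molecular formula: C12H9FO4S.
M = 12×12.011 + 1×18.998 + 9×1.008 + 4×15.999 + 1×32.06 = 268.26 g/mol.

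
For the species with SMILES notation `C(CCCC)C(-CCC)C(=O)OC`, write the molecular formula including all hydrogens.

Heavy atoms from the SMILES: 11 C, 2 O.
Implicit hydrogens by atom environment:
  6 × C: 2 H each → 12
  3 × C: 3 H each → 9
  2 × O: no H
  1 × C: 1 H
  1 × C: no H
  Total hydrogens = 22.
Molecular formula: C11H22O2

C11H22O2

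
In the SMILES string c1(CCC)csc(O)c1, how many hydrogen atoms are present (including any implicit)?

Hydrogens are implicit in SMILES; fill each atom to its normal valence:
  2 × C: 2 H each → 4
  2 × C (aromatic): 1 H each → 2
  2 × C (aromatic): no H
  1 × C: 3 H
  1 × O: 1 H
  1 × S (aromatic): no H
  Total hydrogens = 10.

10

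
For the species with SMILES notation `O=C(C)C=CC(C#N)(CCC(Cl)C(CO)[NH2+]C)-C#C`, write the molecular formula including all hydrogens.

Heavy atoms from the SMILES: 14 C, 1 Cl, 2 N, 2 O.
Implicit hydrogens by atom environment:
  5 × C: 1 H each → 5
  4 × C: no H
  3 × C: 2 H each → 6
  2 × C: 3 H each → 6
  1 × Cl: no H
  1 × N (charge +1): 2 H
  1 × N: no H
  1 × O: 1 H
  1 × O: no H
  Total hydrogens = 20.
Net charge +1.
Molecular formula: C14H20ClN2O2+

C14H20ClN2O2+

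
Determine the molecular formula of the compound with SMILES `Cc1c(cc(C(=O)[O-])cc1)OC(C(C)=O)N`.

C11H12NO4-

Heavy atoms from the SMILES: 11 C, 1 N, 4 O.
Implicit hydrogens by atom environment:
  3 × C (aromatic): 1 H each → 3
  3 × C (aromatic): no H
  3 × O: no H
  2 × C: 3 H each → 6
  2 × C: no H
  1 × C: 1 H
  1 × N: 2 H
  1 × O (charge -1): no H
  Total hydrogens = 12.
Net charge -1.
Molecular formula: C11H12NO4-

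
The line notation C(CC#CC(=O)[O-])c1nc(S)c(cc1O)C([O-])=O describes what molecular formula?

[C11H7NO5S]2-

Heavy atoms from the SMILES: 11 C, 1 N, 5 O, 1 S.
Implicit hydrogens by atom environment:
  4 × C (aromatic): no H
  4 × C: no H
  2 × C: 2 H each → 4
  2 × O: no H
  2 × O (charge -1): no H
  1 × C (aromatic): 1 H
  1 × N (aromatic): no H
  1 × O: 1 H
  1 × S: 1 H
  Total hydrogens = 7.
Net charge -2.
Molecular formula: [C11H7NO5S]2-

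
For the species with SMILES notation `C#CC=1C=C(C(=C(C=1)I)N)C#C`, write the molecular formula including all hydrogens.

C10H6IN

Heavy atoms from the SMILES: 10 C, 1 I, 1 N.
Implicit hydrogens by atom environment:
  4 × C (aromatic): no H
  2 × C (aromatic): 1 H each → 2
  2 × C: 1 H each → 2
  2 × C: no H
  1 × I: no H
  1 × N: 2 H
  Total hydrogens = 6.
Molecular formula: C10H6IN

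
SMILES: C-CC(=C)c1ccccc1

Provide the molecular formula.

Heavy atoms from the SMILES: 10 C.
Implicit hydrogens by atom environment:
  5 × C (aromatic): 1 H each → 5
  2 × C: 2 H each → 4
  1 × C: 3 H
  1 × C: no H
  1 × C (aromatic): no H
  Total hydrogens = 12.
Molecular formula: C10H12

C10H12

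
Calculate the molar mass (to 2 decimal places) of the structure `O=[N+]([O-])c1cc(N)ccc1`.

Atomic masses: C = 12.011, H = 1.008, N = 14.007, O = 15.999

138.13

Molecular formula: C6H6N2O2.
M = 6×12.011 + 6×1.008 + 2×14.007 + 2×15.999 = 138.13 g/mol.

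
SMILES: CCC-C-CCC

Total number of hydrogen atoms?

16

Hydrogens are implicit in SMILES; fill each atom to its normal valence:
  5 × C: 2 H each → 10
  2 × C: 3 H each → 6
  Total hydrogens = 16.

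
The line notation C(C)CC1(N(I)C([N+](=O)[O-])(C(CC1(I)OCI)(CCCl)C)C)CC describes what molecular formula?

Heavy atoms from the SMILES: 15 C, 1 Cl, 3 I, 2 N, 3 O.
Implicit hydrogens by atom environment:
  7 × C: 2 H each → 14
  4 × C: 3 H each → 12
  4 × C: no H
  3 × I: no H
  2 × O: no H
  1 × Cl: no H
  1 × N: no H
  1 × N (charge +1): no H
  1 × O (charge -1): no H
  Total hydrogens = 26.
Molecular formula: C15H26ClI3N2O3

C15H26ClI3N2O3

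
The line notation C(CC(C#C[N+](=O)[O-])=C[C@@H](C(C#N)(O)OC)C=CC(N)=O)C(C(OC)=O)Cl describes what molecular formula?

C16H18ClN3O7

Heavy atoms from the SMILES: 16 C, 1 Cl, 3 N, 7 O.
Implicit hydrogens by atom environment:
  7 × C: no H
  5 × C: 1 H each → 5
  5 × O: no H
  2 × C: 3 H each → 6
  2 × C: 2 H each → 4
  1 × Cl: no H
  1 × N: 2 H
  1 × N (charge +1): no H
  1 × N: no H
  1 × O: 1 H
  1 × O (charge -1): no H
  Total hydrogens = 18.
Molecular formula: C16H18ClN3O7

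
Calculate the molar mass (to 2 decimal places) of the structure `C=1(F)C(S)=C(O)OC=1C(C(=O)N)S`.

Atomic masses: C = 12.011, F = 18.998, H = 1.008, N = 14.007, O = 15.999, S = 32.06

223.24

Molecular formula: C6H6FNO3S2.
M = 6×12.011 + 1×18.998 + 6×1.008 + 1×14.007 + 3×15.999 + 2×32.06 = 223.24 g/mol.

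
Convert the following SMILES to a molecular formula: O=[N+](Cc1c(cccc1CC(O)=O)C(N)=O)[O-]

C10H10N2O5

Heavy atoms from the SMILES: 10 C, 2 N, 5 O.
Implicit hydrogens by atom environment:
  3 × C (aromatic): 1 H each → 3
  3 × C (aromatic): no H
  3 × O: no H
  2 × C: 2 H each → 4
  2 × C: no H
  1 × N: 2 H
  1 × N (charge +1): no H
  1 × O: 1 H
  1 × O (charge -1): no H
  Total hydrogens = 10.
Molecular formula: C10H10N2O5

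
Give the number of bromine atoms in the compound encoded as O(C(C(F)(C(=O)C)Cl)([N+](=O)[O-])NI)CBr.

The symbol for bromine appears 1 time in the SMILES.

1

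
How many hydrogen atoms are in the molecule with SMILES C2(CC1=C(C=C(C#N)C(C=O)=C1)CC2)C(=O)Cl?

10

Hydrogens are implicit in SMILES; fill each atom to its normal valence:
  4 × C (aromatic): no H
  3 × C: 2 H each → 6
  2 × C (aromatic): 1 H each → 2
  2 × C: 1 H each → 2
  2 × C: no H
  2 × O: no H
  1 × Cl: no H
  1 × N: no H
  Total hydrogens = 10.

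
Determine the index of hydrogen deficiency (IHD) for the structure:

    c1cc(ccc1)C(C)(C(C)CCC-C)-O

Molecular formula from the SMILES: C14H22O.
DoU = (2C + 2 + N − H − X)/2 = (2·14 + 2 + 0 − 22 − 0)/2 = 8/2 = 4.
(Structurally: 1 ring(s) + 3 π bond(s) = 4.)

4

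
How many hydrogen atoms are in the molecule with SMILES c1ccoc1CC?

8

Hydrogens are implicit in SMILES; fill each atom to its normal valence:
  3 × C (aromatic): 1 H each → 3
  1 × C: 3 H
  1 × C: 2 H
  1 × C (aromatic): no H
  1 × O (aromatic): no H
  Total hydrogens = 8.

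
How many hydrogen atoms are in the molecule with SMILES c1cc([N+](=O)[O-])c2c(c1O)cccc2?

Hydrogens are implicit in SMILES; fill each atom to its normal valence:
  6 × C (aromatic): 1 H each → 6
  4 × C (aromatic): no H
  1 × N (charge +1): no H
  1 × O: 1 H
  1 × O: no H
  1 × O (charge -1): no H
  Total hydrogens = 7.

7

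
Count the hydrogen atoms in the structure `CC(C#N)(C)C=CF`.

Hydrogens are implicit in SMILES; fill each atom to its normal valence:
  2 × C: 3 H each → 6
  2 × C: 1 H each → 2
  2 × C: no H
  1 × F: no H
  1 × N: no H
  Total hydrogens = 8.

8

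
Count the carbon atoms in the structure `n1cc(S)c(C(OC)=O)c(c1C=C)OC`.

The symbol for carbon appears 10 times in the SMILES. Lowercase c denotes aromatic carbon and counts toward C.

10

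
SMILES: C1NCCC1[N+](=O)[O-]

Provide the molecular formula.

C4H8N2O2

Heavy atoms from the SMILES: 4 C, 2 N, 2 O.
Implicit hydrogens by atom environment:
  3 × C: 2 H each → 6
  1 × C: 1 H
  1 × N: 1 H
  1 × N (charge +1): no H
  1 × O: no H
  1 × O (charge -1): no H
  Total hydrogens = 8.
Molecular formula: C4H8N2O2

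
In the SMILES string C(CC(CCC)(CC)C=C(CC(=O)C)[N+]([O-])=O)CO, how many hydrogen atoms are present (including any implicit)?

Hydrogens are implicit in SMILES; fill each atom to its normal valence:
  7 × C: 2 H each → 14
  3 × C: 3 H each → 9
  3 × C: no H
  2 × O: no H
  1 × C: 1 H
  1 × N (charge +1): no H
  1 × O: 1 H
  1 × O (charge -1): no H
  Total hydrogens = 25.

25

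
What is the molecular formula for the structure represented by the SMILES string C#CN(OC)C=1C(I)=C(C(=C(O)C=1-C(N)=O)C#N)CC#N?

C13H9IN4O3

Heavy atoms from the SMILES: 13 C, 1 I, 4 N, 3 O.
Implicit hydrogens by atom environment:
  6 × C (aromatic): no H
  4 × C: no H
  3 × N: no H
  2 × O: no H
  1 × C: 3 H
  1 × C: 2 H
  1 × C: 1 H
  1 × I: no H
  1 × N: 2 H
  1 × O: 1 H
  Total hydrogens = 9.
Molecular formula: C13H9IN4O3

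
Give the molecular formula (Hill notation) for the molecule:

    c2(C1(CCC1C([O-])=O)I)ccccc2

Heavy atoms from the SMILES: 11 C, 1 I, 2 O.
Implicit hydrogens by atom environment:
  5 × C (aromatic): 1 H each → 5
  2 × C: 2 H each → 4
  2 × C: no H
  1 × C: 1 H
  1 × C (aromatic): no H
  1 × I: no H
  1 × O: no H
  1 × O (charge -1): no H
  Total hydrogens = 10.
Net charge -1.
Molecular formula: C11H10IO2-

C11H10IO2-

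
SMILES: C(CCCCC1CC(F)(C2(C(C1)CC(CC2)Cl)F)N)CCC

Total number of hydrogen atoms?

32

Hydrogens are implicit in SMILES; fill each atom to its normal valence:
  12 × C: 2 H each → 24
  3 × C: 1 H each → 3
  2 × C: no H
  2 × F: no H
  1 × C: 3 H
  1 × Cl: no H
  1 × N: 2 H
  Total hydrogens = 32.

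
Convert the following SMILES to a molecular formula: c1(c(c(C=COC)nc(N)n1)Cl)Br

C7H7BrClN3O

Heavy atoms from the SMILES: 1 Br, 7 C, 1 Cl, 3 N, 1 O.
Implicit hydrogens by atom environment:
  4 × C (aromatic): no H
  2 × C: 1 H each → 2
  2 × N (aromatic): no H
  1 × Br: no H
  1 × C: 3 H
  1 × Cl: no H
  1 × N: 2 H
  1 × O: no H
  Total hydrogens = 7.
Molecular formula: C7H7BrClN3O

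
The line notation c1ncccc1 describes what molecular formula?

Heavy atoms from the SMILES: 5 C, 1 N.
Implicit hydrogens by atom environment:
  5 × C (aromatic): 1 H each → 5
  1 × N (aromatic): no H
  Total hydrogens = 5.
Molecular formula: C5H5N

C5H5N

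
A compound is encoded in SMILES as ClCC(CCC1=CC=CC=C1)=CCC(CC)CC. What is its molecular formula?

Heavy atoms from the SMILES: 17 C, 1 Cl.
Implicit hydrogens by atom environment:
  6 × C: 2 H each → 12
  5 × C (aromatic): 1 H each → 5
  2 × C: 3 H each → 6
  2 × C: 1 H each → 2
  1 × C: no H
  1 × C (aromatic): no H
  1 × Cl: no H
  Total hydrogens = 25.
Molecular formula: C17H25Cl

C17H25Cl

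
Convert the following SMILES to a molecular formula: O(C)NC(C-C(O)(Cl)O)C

Heavy atoms from the SMILES: 5 C, 1 Cl, 1 N, 3 O.
Implicit hydrogens by atom environment:
  2 × C: 3 H each → 6
  2 × O: 1 H each → 2
  1 × C: 2 H
  1 × C: 1 H
  1 × C: no H
  1 × Cl: no H
  1 × N: 1 H
  1 × O: no H
  Total hydrogens = 12.
Molecular formula: C5H12ClNO3

C5H12ClNO3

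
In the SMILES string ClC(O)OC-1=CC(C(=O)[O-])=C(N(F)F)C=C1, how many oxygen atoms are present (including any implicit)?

The symbol for oxygen appears 4 times in the SMILES.

4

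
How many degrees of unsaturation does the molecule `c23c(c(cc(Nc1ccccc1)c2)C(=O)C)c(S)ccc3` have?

12

Molecular formula from the SMILES: C18H15NOS.
DoU = (2C + 2 + N − H − X)/2 = (2·18 + 2 + 1 − 15 − 0)/2 = 24/2 = 12.
(Structurally: 3 ring(s) + 9 π bond(s) = 12.)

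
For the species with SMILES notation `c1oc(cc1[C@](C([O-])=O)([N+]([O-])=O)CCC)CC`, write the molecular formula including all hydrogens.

Heavy atoms from the SMILES: 11 C, 1 N, 5 O.
Implicit hydrogens by atom environment:
  3 × C: 2 H each → 6
  2 × C: 3 H each → 6
  2 × C (aromatic): 1 H each → 2
  2 × C (aromatic): no H
  2 × C: no H
  2 × O: no H
  2 × O (charge -1): no H
  1 × N (charge +1): no H
  1 × O (aromatic): no H
  Total hydrogens = 14.
Net charge -1.
Molecular formula: C11H14NO5-

C11H14NO5-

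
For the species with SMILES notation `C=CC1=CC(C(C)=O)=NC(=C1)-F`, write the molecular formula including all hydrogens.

Heavy atoms from the SMILES: 9 C, 1 F, 1 N, 1 O.
Implicit hydrogens by atom environment:
  3 × C (aromatic): no H
  2 × C (aromatic): 1 H each → 2
  1 × C: 3 H
  1 × C: 2 H
  1 × C: 1 H
  1 × C: no H
  1 × F: no H
  1 × N (aromatic): no H
  1 × O: no H
  Total hydrogens = 8.
Molecular formula: C9H8FNO

C9H8FNO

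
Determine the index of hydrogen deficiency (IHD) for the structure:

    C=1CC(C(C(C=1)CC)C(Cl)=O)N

Molecular formula from the SMILES: C9H14ClNO.
DoU = (2C + 2 + N − H − X)/2 = (2·9 + 2 + 1 − 14 − 1)/2 = 6/2 = 3.
(Structurally: 1 ring(s) + 2 π bond(s) = 3.)

3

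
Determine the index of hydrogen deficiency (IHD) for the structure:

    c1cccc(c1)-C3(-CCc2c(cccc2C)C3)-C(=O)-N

Molecular formula from the SMILES: C18H19NO.
DoU = (2C + 2 + N − H − X)/2 = (2·18 + 2 + 1 − 19 − 0)/2 = 20/2 = 10.
(Structurally: 3 ring(s) + 7 π bond(s) = 10.)

10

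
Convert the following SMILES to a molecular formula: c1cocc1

Heavy atoms from the SMILES: 4 C, 1 O.
Implicit hydrogens by atom environment:
  4 × C (aromatic): 1 H each → 4
  1 × O (aromatic): no H
  Total hydrogens = 4.
Molecular formula: C4H4O

C4H4O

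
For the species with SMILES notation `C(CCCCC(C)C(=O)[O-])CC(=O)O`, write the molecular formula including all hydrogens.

C10H17O4-

Heavy atoms from the SMILES: 10 C, 4 O.
Implicit hydrogens by atom environment:
  6 × C: 2 H each → 12
  2 × C: no H
  2 × O: no H
  1 × C: 3 H
  1 × C: 1 H
  1 × O: 1 H
  1 × O (charge -1): no H
  Total hydrogens = 17.
Net charge -1.
Molecular formula: C10H17O4-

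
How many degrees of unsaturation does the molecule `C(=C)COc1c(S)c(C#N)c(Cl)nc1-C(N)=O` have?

8

Molecular formula from the SMILES: C10H8ClN3O2S.
DoU = (2C + 2 + N − H − X)/2 = (2·10 + 2 + 3 − 8 − 1)/2 = 16/2 = 8.
(Structurally: 1 ring(s) + 7 π bond(s) = 8.)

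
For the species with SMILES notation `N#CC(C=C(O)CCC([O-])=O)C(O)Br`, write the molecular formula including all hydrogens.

Heavy atoms from the SMILES: 1 Br, 8 C, 1 N, 4 O.
Implicit hydrogens by atom environment:
  3 × C: 1 H each → 3
  3 × C: no H
  2 × C: 2 H each → 4
  2 × O: 1 H each → 2
  1 × Br: no H
  1 × N: no H
  1 × O: no H
  1 × O (charge -1): no H
  Total hydrogens = 9.
Net charge -1.
Molecular formula: C8H9BrNO4-

C8H9BrNO4-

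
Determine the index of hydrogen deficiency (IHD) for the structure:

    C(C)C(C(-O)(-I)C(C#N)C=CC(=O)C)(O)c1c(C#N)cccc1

Molecular formula from the SMILES: C17H17IN2O3.
DoU = (2C + 2 + N − H − X)/2 = (2·17 + 2 + 2 − 17 − 1)/2 = 20/2 = 10.
(Structurally: 1 ring(s) + 9 π bond(s) = 10.)

10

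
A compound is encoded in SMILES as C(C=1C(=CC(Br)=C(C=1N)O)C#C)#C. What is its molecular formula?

Heavy atoms from the SMILES: 1 Br, 10 C, 1 N, 1 O.
Implicit hydrogens by atom environment:
  5 × C (aromatic): no H
  2 × C: 1 H each → 2
  2 × C: no H
  1 × Br: no H
  1 × C (aromatic): 1 H
  1 × N: 2 H
  1 × O: 1 H
  Total hydrogens = 6.
Molecular formula: C10H6BrNO

C10H6BrNO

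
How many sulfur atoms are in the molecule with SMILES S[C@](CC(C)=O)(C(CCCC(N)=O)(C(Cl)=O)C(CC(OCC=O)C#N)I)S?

The symbol for sulfur appears 2 times in the SMILES.

2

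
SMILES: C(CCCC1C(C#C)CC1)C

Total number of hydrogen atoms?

Hydrogens are implicit in SMILES; fill each atom to its normal valence:
  6 × C: 2 H each → 12
  3 × C: 1 H each → 3
  1 × C: 3 H
  1 × C: no H
  Total hydrogens = 18.

18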